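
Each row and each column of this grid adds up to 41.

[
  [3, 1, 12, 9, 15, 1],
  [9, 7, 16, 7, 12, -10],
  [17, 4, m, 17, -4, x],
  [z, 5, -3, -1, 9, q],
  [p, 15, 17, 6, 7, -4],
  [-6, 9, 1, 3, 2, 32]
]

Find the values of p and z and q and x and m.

Row 5 has 15 + 17 + 6 + 7 − 4 = 41; the blank must be 41 − 41 = 0.
Column 1 has 3 + 9 + 17 + 0 − 6 = 23; the blank must be 41 − 23 = 18.
Column 3 has 12 + 16 − 3 + 17 + 1 = 43; the blank must be 41 − 43 = -2.
Row 3 has 17 + 4 − 2 + 17 − 4 = 32; the blank must be 41 − 32 = 9.
Row 4 has 18 + 5 − 3 − 1 + 9 = 28; the blank must be 41 − 28 = 13.

p = 0, z = 18, q = 13, x = 9, m = -2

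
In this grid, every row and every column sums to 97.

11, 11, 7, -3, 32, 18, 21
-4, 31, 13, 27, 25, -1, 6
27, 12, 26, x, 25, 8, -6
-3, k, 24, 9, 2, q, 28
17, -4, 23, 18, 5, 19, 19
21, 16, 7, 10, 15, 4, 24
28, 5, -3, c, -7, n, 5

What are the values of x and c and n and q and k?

Column 2: 11 + 31 + 12 − 4 + 16 + 5 = 71, so its missing entry is 97 − 71 = 26.
Row 3: 27 + 12 + 26 + 25 + 8 − 6 = 92, so its missing entry is 97 − 92 = 5.
Column 4: -3 + 27 + 5 + 9 + 18 + 10 = 66, so its missing entry is 97 − 66 = 31.
Row 7: 28 + 5 − 3 + 31 − 7 + 5 = 59, so its missing entry is 97 − 59 = 38.
Row 4: -3 + 26 + 24 + 9 + 2 + 28 = 86, so its missing entry is 97 − 86 = 11.

x = 5, c = 31, n = 38, q = 11, k = 26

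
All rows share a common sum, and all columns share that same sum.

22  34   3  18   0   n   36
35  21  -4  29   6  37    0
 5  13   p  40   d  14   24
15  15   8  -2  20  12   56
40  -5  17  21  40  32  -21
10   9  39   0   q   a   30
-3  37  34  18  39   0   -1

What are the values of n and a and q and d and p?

Rows 2 and 4 both sum to 124, so that's the common total.
Row 1: 22 + 34 + 3 + 18 + 0 + 36 = 113, so its missing entry is 124 − 113 = 11.
Column 6: 11 + 37 + 14 + 12 + 32 + 0 = 106, so its missing entry is 124 − 106 = 18.
Row 6: 10 + 9 + 39 + 0 + 18 + 30 = 106, so its missing entry is 124 − 106 = 18.
Column 5: 0 + 6 + 20 + 40 + 18 + 39 = 123, so its missing entry is 124 − 123 = 1.
Row 3: 5 + 13 + 40 + 1 + 14 + 24 = 97, so its missing entry is 124 − 97 = 27.

n = 11, a = 18, q = 18, d = 1, p = 27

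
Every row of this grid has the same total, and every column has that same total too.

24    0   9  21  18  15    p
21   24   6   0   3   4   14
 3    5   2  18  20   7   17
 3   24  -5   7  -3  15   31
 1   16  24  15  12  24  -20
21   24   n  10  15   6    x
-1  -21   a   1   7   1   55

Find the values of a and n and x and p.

a = 30, n = 6, x = -10, p = -15

Rows 2 and 3 both sum to 72, so that's the common total.
Row 7: -1 − 21 + 1 + 7 + 1 + 55 = 42, so its missing entry is 72 − 42 = 30.
Row 1: 24 + 0 + 9 + 21 + 18 + 15 = 87, so its missing entry is 72 − 87 = -15.
Column 7: -15 + 14 + 17 + 31 − 20 + 55 = 82, so its missing entry is 72 − 82 = -10.
Row 6: 21 + 24 + 10 + 15 + 6 − 10 = 66, so its missing entry is 72 − 66 = 6.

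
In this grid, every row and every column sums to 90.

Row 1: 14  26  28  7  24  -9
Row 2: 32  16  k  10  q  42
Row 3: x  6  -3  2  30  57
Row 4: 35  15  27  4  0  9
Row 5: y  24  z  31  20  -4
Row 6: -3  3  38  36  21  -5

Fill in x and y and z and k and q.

x = -2, y = 14, z = 5, k = -5, q = -5

Row 3 has 6 − 3 + 2 + 30 + 57 = 92; the blank must be 90 − 92 = -2.
Column 1 has 14 + 32 − 2 + 35 − 3 = 76; the blank must be 90 − 76 = 14.
Column 5 has 24 + 30 + 0 + 20 + 21 = 95; the blank must be 90 − 95 = -5.
Row 2 has 32 + 16 + 10 − 5 + 42 = 95; the blank must be 90 − 95 = -5.
Row 5 has 14 + 24 + 31 + 20 − 4 = 85; the blank must be 90 − 85 = 5.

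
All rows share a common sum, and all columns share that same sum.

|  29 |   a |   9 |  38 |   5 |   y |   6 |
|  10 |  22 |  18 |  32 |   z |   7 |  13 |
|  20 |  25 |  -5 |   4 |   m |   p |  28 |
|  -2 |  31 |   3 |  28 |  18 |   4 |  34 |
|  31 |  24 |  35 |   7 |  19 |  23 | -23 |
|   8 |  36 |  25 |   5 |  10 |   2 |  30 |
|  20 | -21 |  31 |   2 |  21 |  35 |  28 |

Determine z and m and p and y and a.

z = 14, m = 29, p = 15, y = 30, a = -1

Rows 4 and 5 both sum to 116, so that's the common total.
Column 2 has 22 + 25 + 31 + 24 + 36 − 21 = 117; the blank must be 116 − 117 = -1.
Row 2 has 10 + 22 + 18 + 32 + 7 + 13 = 102; the blank must be 116 − 102 = 14.
Column 5 has 5 + 14 + 18 + 19 + 10 + 21 = 87; the blank must be 116 − 87 = 29.
Row 1 has 29 − 1 + 9 + 38 + 5 + 6 = 86; the blank must be 116 − 86 = 30.
Row 3 has 20 + 25 − 5 + 4 + 29 + 28 = 101; the blank must be 116 − 101 = 15.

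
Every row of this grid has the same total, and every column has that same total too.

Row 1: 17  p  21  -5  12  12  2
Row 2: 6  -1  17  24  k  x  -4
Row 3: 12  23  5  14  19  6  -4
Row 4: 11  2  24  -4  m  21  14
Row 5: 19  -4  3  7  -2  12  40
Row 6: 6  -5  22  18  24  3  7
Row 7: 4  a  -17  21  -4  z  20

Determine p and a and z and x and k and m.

p = 16, a = 44, z = 7, x = 14, k = 19, m = 7

Rows 3 and 5 both sum to 75, so that's the common total.
Row 1: 17 + 21 − 5 + 12 + 12 + 2 = 59, so its missing entry is 75 − 59 = 16.
Row 4: 11 + 2 + 24 − 4 + 21 + 14 = 68, so its missing entry is 75 − 68 = 7.
Column 2: 16 − 1 + 23 + 2 − 4 − 5 = 31, so its missing entry is 75 − 31 = 44.
Row 7: 4 + 44 − 17 + 21 − 4 + 20 = 68, so its missing entry is 75 − 68 = 7.
Column 6: 12 + 6 + 21 + 12 + 3 + 7 = 61, so its missing entry is 75 − 61 = 14.
Row 2: 6 − 1 + 17 + 24 + 14 − 4 = 56, so its missing entry is 75 − 56 = 19.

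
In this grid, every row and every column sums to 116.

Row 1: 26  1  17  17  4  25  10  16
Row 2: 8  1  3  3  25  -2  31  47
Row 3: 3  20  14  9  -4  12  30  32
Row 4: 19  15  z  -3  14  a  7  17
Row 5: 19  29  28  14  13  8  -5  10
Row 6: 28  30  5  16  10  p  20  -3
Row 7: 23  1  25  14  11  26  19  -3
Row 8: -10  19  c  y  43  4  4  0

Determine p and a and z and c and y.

Row 6: 28 + 30 + 5 + 16 + 10 + 20 − 3 = 106, so its missing entry is 116 − 106 = 10.
Column 4: 17 + 3 + 9 − 3 + 14 + 16 + 14 = 70, so its missing entry is 116 − 70 = 46.
Row 8: -10 + 19 + 46 + 43 + 4 + 4 + 0 = 106, so its missing entry is 116 − 106 = 10.
Column 3: 17 + 3 + 14 + 28 + 5 + 25 + 10 = 102, so its missing entry is 116 − 102 = 14.
Row 4: 19 + 15 + 14 − 3 + 14 + 7 + 17 = 83, so its missing entry is 116 − 83 = 33.

p = 10, a = 33, z = 14, c = 10, y = 46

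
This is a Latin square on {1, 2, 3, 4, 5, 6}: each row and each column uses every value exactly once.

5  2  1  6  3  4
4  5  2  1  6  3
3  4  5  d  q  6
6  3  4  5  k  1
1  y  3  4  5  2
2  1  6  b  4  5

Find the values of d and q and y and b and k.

At (row 4, col 5): row 4 already has {1, 3, 4, 5, 6}, so the value is 2.
For row 3, column 5: column 5 already has {2, 3, 4, 5, 6}; that leaves 1.
Cell (3,4): row 3 already has {1, 3, 4, 5, 6} → 2.
For row 6, column 4: row 6 already has {1, 2, 4, 5, 6}; that leaves 3.
At (row 5, col 2): row 5 already has {1, 2, 3, 4, 5}, so the value is 6.

d = 2, q = 1, y = 6, b = 3, k = 2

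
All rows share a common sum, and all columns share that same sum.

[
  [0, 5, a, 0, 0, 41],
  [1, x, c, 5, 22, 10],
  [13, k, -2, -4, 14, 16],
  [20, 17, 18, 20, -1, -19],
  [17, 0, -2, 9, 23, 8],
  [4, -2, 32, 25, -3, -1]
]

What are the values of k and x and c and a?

Rows 4 and 5 both sum to 55, so that's the common total.
Row 3 has 13 − 2 − 4 + 14 + 16 = 37; the blank must be 55 − 37 = 18.
Column 2 has 5 + 18 + 17 + 0 − 2 = 38; the blank must be 55 − 38 = 17.
Row 2 has 1 + 17 + 5 + 22 + 10 = 55; the blank must be 55 − 55 = 0.
Row 1 has 0 + 5 + 0 + 0 + 41 = 46; the blank must be 55 − 46 = 9.

k = 18, x = 17, c = 0, a = 9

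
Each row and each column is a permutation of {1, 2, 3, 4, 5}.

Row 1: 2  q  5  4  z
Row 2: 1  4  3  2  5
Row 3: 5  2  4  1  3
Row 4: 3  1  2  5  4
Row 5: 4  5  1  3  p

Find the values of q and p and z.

At (row 1, col 2): column 2 already has {1, 2, 4, 5}, so the value is 3.
Cell (1,5): row 1 already has {2, 3, 4, 5} → 1.
Cell (5,5): row 5 already has {1, 3, 4, 5} → 2.

q = 3, p = 2, z = 1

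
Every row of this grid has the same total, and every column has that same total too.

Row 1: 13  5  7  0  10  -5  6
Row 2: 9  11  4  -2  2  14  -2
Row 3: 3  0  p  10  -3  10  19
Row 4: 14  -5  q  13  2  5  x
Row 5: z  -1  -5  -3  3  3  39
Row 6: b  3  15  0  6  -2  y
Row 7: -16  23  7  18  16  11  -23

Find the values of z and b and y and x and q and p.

z = 0, b = 13, y = 1, x = -4, q = 11, p = -3

Rows 1 and 2 both sum to 36, so that's the common total.
The known cells in row 5 total 36, leaving 36 − 36 = 0 for the blank.
The known cells in row 3 total 39, leaving 36 − 39 = -3 for the blank.
The known cells in column 1 total 23, leaving 36 − 23 = 13 for the blank.
The known cells in row 6 total 35, leaving 36 − 35 = 1 for the blank.
The known cells in column 7 total 40, leaving 36 − 40 = -4 for the blank.
The known cells in row 4 total 25, leaving 36 − 25 = 11 for the blank.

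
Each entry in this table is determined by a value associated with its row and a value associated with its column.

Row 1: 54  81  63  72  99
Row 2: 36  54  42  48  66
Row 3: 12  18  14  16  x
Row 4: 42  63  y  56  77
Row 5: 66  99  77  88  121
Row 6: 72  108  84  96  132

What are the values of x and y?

x = 22, y = 49

Each row is a constant multiple of every other row — this is a multiplication table with the headers hidden.
Row 3 is 16/72 = 2/9 times row 1, so its entry in column 5 is 99 × 2/9 = 22.
Row 4 is 56/72 = 7/9 times row 1, so its entry in column 3 is 63 × 7/9 = 49.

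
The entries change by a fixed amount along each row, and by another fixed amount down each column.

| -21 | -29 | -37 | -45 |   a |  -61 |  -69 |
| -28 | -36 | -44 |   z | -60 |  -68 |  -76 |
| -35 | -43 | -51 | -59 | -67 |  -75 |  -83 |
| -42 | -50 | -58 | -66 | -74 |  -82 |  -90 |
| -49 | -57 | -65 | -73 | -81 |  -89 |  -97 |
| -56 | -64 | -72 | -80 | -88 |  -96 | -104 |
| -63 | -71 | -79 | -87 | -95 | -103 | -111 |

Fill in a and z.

a = -53, z = -52

Along each row the entries change by -8 per step; down each column they change by -7.
Row 1: from -21 at column 1, stepping by -8 to column 5 gives -53.
Row 2: from -28 at column 1, stepping by -8 to column 4 gives -52.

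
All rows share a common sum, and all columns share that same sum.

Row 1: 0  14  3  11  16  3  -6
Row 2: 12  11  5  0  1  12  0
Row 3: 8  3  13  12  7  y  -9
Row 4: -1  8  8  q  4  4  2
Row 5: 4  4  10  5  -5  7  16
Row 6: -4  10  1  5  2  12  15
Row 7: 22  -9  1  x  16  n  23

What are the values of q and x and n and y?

q = 16, x = -8, n = -4, y = 7

Rows 1 and 2 both sum to 41, so that's the common total.
Row 4 has -1 + 8 + 8 + 4 + 4 + 2 = 25; the blank must be 41 − 25 = 16.
Row 3 has 8 + 3 + 13 + 12 + 7 − 9 = 34; the blank must be 41 − 34 = 7.
Column 6 has 3 + 12 + 7 + 4 + 7 + 12 = 45; the blank must be 41 − 45 = -4.
Row 7 has 22 − 9 + 1 + 16 − 4 + 23 = 49; the blank must be 41 − 49 = -8.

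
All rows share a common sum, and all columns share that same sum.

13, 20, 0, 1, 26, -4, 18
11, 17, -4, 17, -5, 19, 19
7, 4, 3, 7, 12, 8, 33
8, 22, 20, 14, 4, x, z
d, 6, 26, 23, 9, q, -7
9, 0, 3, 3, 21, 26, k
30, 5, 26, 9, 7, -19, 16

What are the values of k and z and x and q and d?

k = 12, z = -17, x = 23, q = 21, d = -4

Rows 1 and 2 both sum to 74, so that's the common total.
The known cells in column 1 total 78, leaving 74 − 78 = -4 for the blank.
The known cells in row 5 total 53, leaving 74 − 53 = 21 for the blank.
The known cells in row 6 total 62, leaving 74 − 62 = 12 for the blank.
The known cells in column 7 total 91, leaving 74 − 91 = -17 for the blank.
The known cells in row 4 total 51, leaving 74 − 51 = 23 for the blank.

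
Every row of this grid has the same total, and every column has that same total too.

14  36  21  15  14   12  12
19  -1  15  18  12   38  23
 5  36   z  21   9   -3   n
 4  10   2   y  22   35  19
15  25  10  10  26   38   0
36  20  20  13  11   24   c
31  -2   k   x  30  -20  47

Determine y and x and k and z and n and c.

Rows 1 and 2 both sum to 124, so that's the common total.
Row 4: 4 + 10 + 2 + 22 + 35 + 19 = 92, so its missing entry is 124 − 92 = 32.
Row 6: 36 + 20 + 20 + 13 + 11 + 24 = 124, so its missing entry is 124 − 124 = 0.
Column 7: 12 + 23 + 19 + 0 + 0 + 47 = 101, so its missing entry is 124 − 101 = 23.
Row 3: 5 + 36 + 21 + 9 − 3 + 23 = 91, so its missing entry is 124 − 91 = 33.
Column 3: 21 + 15 + 33 + 2 + 10 + 20 = 101, so its missing entry is 124 − 101 = 23.
Row 7: 31 − 2 + 23 + 30 − 20 + 47 = 109, so its missing entry is 124 − 109 = 15.

y = 32, x = 15, k = 23, z = 33, n = 23, c = 0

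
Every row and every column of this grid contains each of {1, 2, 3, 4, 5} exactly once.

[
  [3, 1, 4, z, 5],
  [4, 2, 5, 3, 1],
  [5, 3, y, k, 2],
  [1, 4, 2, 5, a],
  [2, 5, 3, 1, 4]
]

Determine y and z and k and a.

y = 1, z = 2, k = 4, a = 3

At (row 1, col 4): row 1 already has {1, 3, 4, 5}, so the value is 2.
Cell (3,4): column 4 already has {1, 2, 3, 5} → 4.
Cell (4,5): row 4 already has {1, 2, 4, 5} → 3.
At (row 3, col 3): row 3 already has {2, 3, 4, 5}, so the value is 1.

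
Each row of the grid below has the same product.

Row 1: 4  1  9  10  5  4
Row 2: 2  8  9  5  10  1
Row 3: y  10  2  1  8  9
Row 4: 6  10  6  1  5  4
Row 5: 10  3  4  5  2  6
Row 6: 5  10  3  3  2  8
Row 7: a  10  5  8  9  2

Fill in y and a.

y = 5, a = 1

Rows 1 and 5 each multiply to 7200, so every row has product 7200.
Row 3: 10×2×1×8×9 = 1440, so the missing entry is 7200 ÷ 1440 = 5.
Row 7: 10×5×8×9×2 = 7200, so the missing entry is 7200 ÷ 7200 = 1.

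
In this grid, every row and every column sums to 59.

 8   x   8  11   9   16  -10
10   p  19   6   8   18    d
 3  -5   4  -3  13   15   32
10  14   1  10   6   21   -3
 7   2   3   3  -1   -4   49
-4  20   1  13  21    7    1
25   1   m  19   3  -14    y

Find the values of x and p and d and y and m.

Row 1: 8 + 8 + 11 + 9 + 16 − 10 = 42, so its missing entry is 59 − 42 = 17.
Column 3: 8 + 19 + 4 + 1 + 3 + 1 = 36, so its missing entry is 59 − 36 = 23.
Column 2: 17 − 5 + 14 + 2 + 20 + 1 = 49, so its missing entry is 59 − 49 = 10.
Row 7: 25 + 1 + 23 + 19 + 3 − 14 = 57, so its missing entry is 59 − 57 = 2.
Row 2: 10 + 10 + 19 + 6 + 8 + 18 = 71, so its missing entry is 59 − 71 = -12.

x = 17, p = 10, d = -12, y = 2, m = 23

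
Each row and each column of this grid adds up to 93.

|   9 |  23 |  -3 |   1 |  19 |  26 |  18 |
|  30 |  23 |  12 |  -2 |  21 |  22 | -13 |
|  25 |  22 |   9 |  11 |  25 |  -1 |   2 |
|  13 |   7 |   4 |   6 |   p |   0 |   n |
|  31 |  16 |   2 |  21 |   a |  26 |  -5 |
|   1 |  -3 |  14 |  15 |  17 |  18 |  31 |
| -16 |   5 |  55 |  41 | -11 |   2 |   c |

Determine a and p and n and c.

a = 2, p = 20, n = 43, c = 17

The known cells in row 5 total 91, leaving 93 − 91 = 2 for the blank.
The known cells in row 7 total 76, leaving 93 − 76 = 17 for the blank.
The known cells in column 5 total 73, leaving 93 − 73 = 20 for the blank.
The known cells in row 4 total 50, leaving 93 − 50 = 43 for the blank.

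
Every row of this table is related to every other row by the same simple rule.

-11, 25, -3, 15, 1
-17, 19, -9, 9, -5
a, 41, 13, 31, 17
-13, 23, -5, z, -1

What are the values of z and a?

The difference between any two rows is the same in every column — this is an addition table with the headers hidden.
Row 4 minus row 1 is -5 − (-3) = -2, so its entry in column 4 is 15 + (-2) = 13.
Row 3 minus row 1 is 13 − (-3) = 16, so its entry in column 1 is -11 + 16 = 5.

z = 13, a = 5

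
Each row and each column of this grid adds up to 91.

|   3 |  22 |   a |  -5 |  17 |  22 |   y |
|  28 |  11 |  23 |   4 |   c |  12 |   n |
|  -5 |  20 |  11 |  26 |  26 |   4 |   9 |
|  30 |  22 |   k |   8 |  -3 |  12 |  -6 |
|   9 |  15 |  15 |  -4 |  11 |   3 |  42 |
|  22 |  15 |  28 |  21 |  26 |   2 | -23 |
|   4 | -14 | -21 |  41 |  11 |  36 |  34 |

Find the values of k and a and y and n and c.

The known cells in column 5 total 88, leaving 91 − 88 = 3 for the blank.
The known cells in row 2 total 81, leaving 91 − 81 = 10 for the blank.
The known cells in column 7 total 66, leaving 91 − 66 = 25 for the blank.
The known cells in row 1 total 84, leaving 91 − 84 = 7 for the blank.
The known cells in row 4 total 63, leaving 91 − 63 = 28 for the blank.

k = 28, a = 7, y = 25, n = 10, c = 3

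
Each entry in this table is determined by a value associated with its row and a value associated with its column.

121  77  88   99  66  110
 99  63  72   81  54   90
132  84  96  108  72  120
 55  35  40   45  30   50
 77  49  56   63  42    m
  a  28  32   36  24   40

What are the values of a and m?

a = 44, m = 70

Each row is a constant multiple of every other row — this is a multiplication table with the headers hidden.
Row 6 is 28/77 = 4/11 times row 1, so its entry in column 1 is 121 × 4/11 = 44.
Row 5 is 49/77 = 7/11 times row 1, so its entry in column 6 is 110 × 7/11 = 70.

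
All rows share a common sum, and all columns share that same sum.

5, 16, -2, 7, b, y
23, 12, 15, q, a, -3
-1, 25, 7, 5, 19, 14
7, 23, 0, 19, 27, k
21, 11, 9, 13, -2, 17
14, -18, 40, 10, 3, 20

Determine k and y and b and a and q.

Rows 3 and 5 both sum to 69, so that's the common total.
Column 4: 7 + 5 + 19 + 13 + 10 = 54, so its missing entry is 69 − 54 = 15.
Row 2: 23 + 12 + 15 + 15 − 3 = 62, so its missing entry is 69 − 62 = 7.
Column 5: 7 + 19 + 27 − 2 + 3 = 54, so its missing entry is 69 − 54 = 15.
Row 1: 5 + 16 − 2 + 7 + 15 = 41, so its missing entry is 69 − 41 = 28.
Row 4: 7 + 23 + 0 + 19 + 27 = 76, so its missing entry is 69 − 76 = -7.

k = -7, y = 28, b = 15, a = 7, q = 15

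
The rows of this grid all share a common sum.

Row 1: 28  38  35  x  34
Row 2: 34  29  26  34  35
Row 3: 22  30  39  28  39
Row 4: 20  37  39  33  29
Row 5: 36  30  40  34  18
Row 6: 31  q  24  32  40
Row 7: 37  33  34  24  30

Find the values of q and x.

The complete rows each total 158.
Row 6 is missing 158 − 127 = 31 (since 31 + 24 + 32 + 40 = 127).
Row 1 is missing 158 − 135 = 23 (since 28 + 38 + 35 + 34 = 135).

q = 31, x = 23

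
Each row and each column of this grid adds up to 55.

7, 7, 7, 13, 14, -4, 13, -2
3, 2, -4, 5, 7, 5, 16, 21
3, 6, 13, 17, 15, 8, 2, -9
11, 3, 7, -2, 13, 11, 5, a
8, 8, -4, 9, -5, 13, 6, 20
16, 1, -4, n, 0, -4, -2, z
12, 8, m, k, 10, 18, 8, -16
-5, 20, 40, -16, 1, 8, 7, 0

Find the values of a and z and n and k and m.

Column 3 has 7 − 4 + 13 + 7 − 4 − 4 + 40 = 55; the blank must be 55 − 55 = 0.
Row 4 has 11 + 3 + 7 − 2 + 13 + 11 + 5 = 48; the blank must be 55 − 48 = 7.
Column 8 has -2 + 21 − 9 + 7 + 20 − 16 + 0 = 21; the blank must be 55 − 21 = 34.
Row 6 has 16 + 1 − 4 + 0 − 4 − 2 + 34 = 41; the blank must be 55 − 41 = 14.
Row 7 has 12 + 8 + 0 + 10 + 18 + 8 − 16 = 40; the blank must be 55 − 40 = 15.

a = 7, z = 34, n = 14, k = 15, m = 0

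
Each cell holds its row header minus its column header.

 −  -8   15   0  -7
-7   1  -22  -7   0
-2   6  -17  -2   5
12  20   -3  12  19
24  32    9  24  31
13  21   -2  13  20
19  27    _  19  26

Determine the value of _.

19 − 15 = 4.

4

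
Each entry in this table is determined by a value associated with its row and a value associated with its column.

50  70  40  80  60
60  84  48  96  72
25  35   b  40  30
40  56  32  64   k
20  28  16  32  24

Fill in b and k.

b = 20, k = 48

Each row is a constant multiple of every other row — this is a multiplication table with the headers hidden.
Row 3 is 35/70 = 1/2 times row 1, so its entry in column 3 is 40 × 1/2 = 20.
Row 4 is 56/70 = 4/5 times row 1, so its entry in column 5 is 60 × 4/5 = 48.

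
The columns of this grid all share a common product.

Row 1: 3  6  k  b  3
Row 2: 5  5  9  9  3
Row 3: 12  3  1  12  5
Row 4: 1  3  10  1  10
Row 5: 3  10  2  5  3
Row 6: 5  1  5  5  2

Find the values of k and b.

k = 3, b = 1

Columns 1 and 2 each multiply to 2700, so every column has product 2700.
Column 3: 9×1×10×2×5 = 900, so the missing entry is 2700 ÷ 900 = 3.
Column 4: 9×12×1×5×5 = 2700, so the missing entry is 2700 ÷ 2700 = 1.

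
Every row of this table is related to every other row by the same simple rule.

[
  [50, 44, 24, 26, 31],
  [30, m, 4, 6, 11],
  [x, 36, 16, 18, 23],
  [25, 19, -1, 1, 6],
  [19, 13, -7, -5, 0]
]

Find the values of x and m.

x = 42, m = 24

The difference between any two rows is the same in every column — this is an addition table with the headers hidden.
Row 3 minus row 1 is 23 − 31 = -8, so its entry in column 1 is 50 + (-8) = 42.
Row 2 minus row 1 is 11 − 31 = -20, so its entry in column 2 is 44 + (-20) = 24.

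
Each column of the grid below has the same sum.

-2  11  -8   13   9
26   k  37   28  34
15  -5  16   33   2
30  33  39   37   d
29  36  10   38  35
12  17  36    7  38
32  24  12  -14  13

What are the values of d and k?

d = 11, k = 26

The complete columns each total 142.
Column 5 is missing 142 − 131 = 11 (since 9 + 34 + 2 + 35 + 38 + 13 = 131).
Column 2 is missing 142 − 116 = 26 (since 11 − 5 + 33 + 36 + 17 + 24 = 116).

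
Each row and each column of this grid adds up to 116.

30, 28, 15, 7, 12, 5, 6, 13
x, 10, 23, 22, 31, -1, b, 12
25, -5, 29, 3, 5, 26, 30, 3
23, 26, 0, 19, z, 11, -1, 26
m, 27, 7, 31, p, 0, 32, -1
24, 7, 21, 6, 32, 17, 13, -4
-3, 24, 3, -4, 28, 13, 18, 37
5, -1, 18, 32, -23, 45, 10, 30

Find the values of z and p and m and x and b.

Row 4: 23 + 26 + 0 + 19 + 11 − 1 + 26 = 104, so its missing entry is 116 − 104 = 12.
Column 5: 12 + 31 + 5 + 12 + 32 + 28 − 23 = 97, so its missing entry is 116 − 97 = 19.
Row 5: 27 + 7 + 31 + 19 + 0 + 32 − 1 = 115, so its missing entry is 116 − 115 = 1.
Column 1: 30 + 25 + 23 + 1 + 24 − 3 + 5 = 105, so its missing entry is 116 − 105 = 11.
Row 2: 11 + 10 + 23 + 22 + 31 − 1 + 12 = 108, so its missing entry is 116 − 108 = 8.

z = 12, p = 19, m = 1, x = 11, b = 8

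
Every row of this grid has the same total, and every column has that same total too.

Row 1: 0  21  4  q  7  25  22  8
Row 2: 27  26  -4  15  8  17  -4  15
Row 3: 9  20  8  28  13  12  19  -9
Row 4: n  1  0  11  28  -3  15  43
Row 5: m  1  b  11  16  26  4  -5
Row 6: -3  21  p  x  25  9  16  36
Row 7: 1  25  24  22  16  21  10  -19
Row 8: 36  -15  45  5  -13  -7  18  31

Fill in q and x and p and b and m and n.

q = 13, x = -5, p = 1, b = 22, m = 25, n = 5

Rows 2 and 3 both sum to 100, so that's the common total.
The known cells in row 1 total 87, leaving 100 − 87 = 13 for the blank.
The known cells in row 4 total 95, leaving 100 − 95 = 5 for the blank.
The known cells in column 1 total 75, leaving 100 − 75 = 25 for the blank.
The known cells in row 5 total 78, leaving 100 − 78 = 22 for the blank.
The known cells in column 4 total 105, leaving 100 − 105 = -5 for the blank.
The known cells in row 6 total 99, leaving 100 − 99 = 1 for the blank.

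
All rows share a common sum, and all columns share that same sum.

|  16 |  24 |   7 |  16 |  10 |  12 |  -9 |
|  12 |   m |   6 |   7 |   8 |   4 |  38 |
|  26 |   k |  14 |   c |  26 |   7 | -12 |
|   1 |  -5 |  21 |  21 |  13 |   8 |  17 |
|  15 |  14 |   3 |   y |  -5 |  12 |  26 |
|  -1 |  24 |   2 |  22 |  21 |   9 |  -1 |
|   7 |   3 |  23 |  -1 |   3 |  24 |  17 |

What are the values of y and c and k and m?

Rows 1 and 4 both sum to 76, so that's the common total.
Row 2 has 12 + 6 + 7 + 8 + 4 + 38 = 75; the blank must be 76 − 75 = 1.
Column 2 has 24 + 1 − 5 + 14 + 24 + 3 = 61; the blank must be 76 − 61 = 15.
Row 3 has 26 + 15 + 14 + 26 + 7 − 12 = 76; the blank must be 76 − 76 = 0.
Row 5 has 15 + 14 + 3 − 5 + 12 + 26 = 65; the blank must be 76 − 65 = 11.

y = 11, c = 0, k = 15, m = 1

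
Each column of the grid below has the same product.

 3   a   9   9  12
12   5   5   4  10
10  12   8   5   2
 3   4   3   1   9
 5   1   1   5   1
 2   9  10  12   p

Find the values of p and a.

Columns 1 and 3 each multiply to 10800, so every column has product 10800.
Column 5: 12×10×2×9×1 = 2160, so the missing entry is 10800 ÷ 2160 = 5.
Column 2: 5×12×4×1×9 = 2160, so the missing entry is 10800 ÷ 2160 = 5.

p = 5, a = 5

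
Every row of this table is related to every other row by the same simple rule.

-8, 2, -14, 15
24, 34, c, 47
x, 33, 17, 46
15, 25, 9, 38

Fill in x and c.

The difference between any two rows is the same in every column — this is an addition table with the headers hidden.
Row 3 minus row 1 is 46 − 15 = 31, so its entry in column 1 is -8 + 31 = 23.
Row 2 minus row 1 is 47 − 15 = 32, so its entry in column 3 is -14 + 32 = 18.

x = 23, c = 18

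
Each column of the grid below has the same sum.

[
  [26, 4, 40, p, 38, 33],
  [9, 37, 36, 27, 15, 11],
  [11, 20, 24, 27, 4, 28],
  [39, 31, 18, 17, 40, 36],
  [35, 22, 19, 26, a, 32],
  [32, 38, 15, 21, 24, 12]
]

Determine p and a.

p = 34, a = 31

Columns 2 and 3 both add up to 152, so every column sums to 152.
Column 4: 27 + 27 + 17 + 26 + 21 = 118, so the missing entry is 152 − 118 = 34.
Column 5: 38 + 15 + 4 + 40 + 24 = 121, so the missing entry is 152 − 121 = 31.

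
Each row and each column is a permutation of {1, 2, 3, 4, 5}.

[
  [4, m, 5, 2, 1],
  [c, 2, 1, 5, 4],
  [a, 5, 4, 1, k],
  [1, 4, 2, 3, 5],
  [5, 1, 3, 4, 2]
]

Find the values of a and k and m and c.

For row 2, column 1: row 2 already has {1, 2, 4, 5}; that leaves 3.
At (row 3, col 5): column 5 already has {1, 2, 4, 5}, so the value is 3.
At (row 3, col 1): row 3 already has {1, 3, 4, 5}, so the value is 2.
At (row 1, col 2): row 1 already has {1, 2, 4, 5}, so the value is 3.

a = 2, k = 3, m = 3, c = 3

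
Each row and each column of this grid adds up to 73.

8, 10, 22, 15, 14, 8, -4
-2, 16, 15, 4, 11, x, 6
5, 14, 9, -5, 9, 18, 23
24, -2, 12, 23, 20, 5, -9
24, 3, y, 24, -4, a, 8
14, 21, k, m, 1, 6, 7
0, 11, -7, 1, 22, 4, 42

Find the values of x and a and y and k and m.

The known cells in row 2 total 50, leaving 73 − 50 = 23 for the blank.
The known cells in column 6 total 64, leaving 73 − 64 = 9 for the blank.
The known cells in row 5 total 64, leaving 73 − 64 = 9 for the blank.
The known cells in column 4 total 62, leaving 73 − 62 = 11 for the blank.
The known cells in row 6 total 60, leaving 73 − 60 = 13 for the blank.

x = 23, a = 9, y = 9, k = 13, m = 11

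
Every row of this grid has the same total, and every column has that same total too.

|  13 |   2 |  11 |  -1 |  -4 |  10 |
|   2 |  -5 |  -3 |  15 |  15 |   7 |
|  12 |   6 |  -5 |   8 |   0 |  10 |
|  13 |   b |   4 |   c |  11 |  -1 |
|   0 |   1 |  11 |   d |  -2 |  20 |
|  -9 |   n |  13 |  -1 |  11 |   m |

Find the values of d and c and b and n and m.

d = 1, c = 9, b = -5, n = 32, m = -15

Rows 1 and 2 both sum to 31, so that's the common total.
Column 6 has 10 + 7 + 10 − 1 + 20 = 46; the blank must be 31 − 46 = -15.
Row 5 has 0 + 1 + 11 − 2 + 20 = 30; the blank must be 31 − 30 = 1.
Row 6 has -9 + 13 − 1 + 11 − 15 = -1; the blank must be 31 − (-1) = 32.
Column 2 has 2 − 5 + 6 + 1 + 32 = 36; the blank must be 31 − 36 = -5.
Row 4 has 13 − 5 + 4 + 11 − 1 = 22; the blank must be 31 − 22 = 9.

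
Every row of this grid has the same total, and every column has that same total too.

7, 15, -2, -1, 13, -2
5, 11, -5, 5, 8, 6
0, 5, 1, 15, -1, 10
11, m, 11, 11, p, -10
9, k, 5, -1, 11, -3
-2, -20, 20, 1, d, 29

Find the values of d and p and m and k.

d = 2, p = -3, m = 10, k = 9

Rows 1 and 2 both sum to 30, so that's the common total.
Row 6: -2 − 20 + 20 + 1 + 29 = 28, so its missing entry is 30 − 28 = 2.
Row 5: 9 + 5 − 1 + 11 − 3 = 21, so its missing entry is 30 − 21 = 9.
Column 2: 15 + 11 + 5 + 9 − 20 = 20, so its missing entry is 30 − 20 = 10.
Row 4: 11 + 10 + 11 + 11 − 10 = 33, so its missing entry is 30 − 33 = -3.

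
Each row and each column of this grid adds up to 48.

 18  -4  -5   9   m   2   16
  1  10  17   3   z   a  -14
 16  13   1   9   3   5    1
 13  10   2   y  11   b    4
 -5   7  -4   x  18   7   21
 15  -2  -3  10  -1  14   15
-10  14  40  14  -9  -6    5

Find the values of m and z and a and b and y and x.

The known cells in row 1 total 36, leaving 48 − 36 = 12 for the blank.
The known cells in row 5 total 44, leaving 48 − 44 = 4 for the blank.
The known cells in column 5 total 34, leaving 48 − 34 = 14 for the blank.
The known cells in row 2 total 31, leaving 48 − 31 = 17 for the blank.
The known cells in column 4 total 49, leaving 48 − 49 = -1 for the blank.
The known cells in row 4 total 39, leaving 48 − 39 = 9 for the blank.

m = 12, z = 14, a = 17, b = 9, y = -1, x = 4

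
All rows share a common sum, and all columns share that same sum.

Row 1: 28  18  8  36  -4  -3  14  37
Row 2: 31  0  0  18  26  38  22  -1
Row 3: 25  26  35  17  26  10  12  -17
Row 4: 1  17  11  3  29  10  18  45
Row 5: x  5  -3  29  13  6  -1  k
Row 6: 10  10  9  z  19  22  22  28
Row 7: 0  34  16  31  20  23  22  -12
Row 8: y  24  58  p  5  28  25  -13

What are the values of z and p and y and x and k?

Rows 1 and 2 both sum to 134, so that's the common total.
Row 6: 10 + 10 + 9 + 19 + 22 + 22 + 28 = 120, so its missing entry is 134 − 120 = 14.
Column 4: 36 + 18 + 17 + 3 + 29 + 14 + 31 = 148, so its missing entry is 134 − 148 = -14.
Row 8: 24 + 58 − 14 + 5 + 28 + 25 − 13 = 113, so its missing entry is 134 − 113 = 21.
Column 1: 28 + 31 + 25 + 1 + 10 + 0 + 21 = 116, so its missing entry is 134 − 116 = 18.
Row 5: 18 + 5 − 3 + 29 + 13 + 6 − 1 = 67, so its missing entry is 134 − 67 = 67.

z = 14, p = -14, y = 21, x = 18, k = 67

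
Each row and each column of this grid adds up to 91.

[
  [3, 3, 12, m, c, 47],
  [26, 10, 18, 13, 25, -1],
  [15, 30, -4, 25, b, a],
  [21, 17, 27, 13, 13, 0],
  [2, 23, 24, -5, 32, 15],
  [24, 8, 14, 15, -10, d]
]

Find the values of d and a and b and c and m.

d = 40, a = -10, b = 35, c = -4, m = 30

Row 6: 24 + 8 + 14 + 15 − 10 = 51, so its missing entry is 91 − 51 = 40.
Column 4: 13 + 25 + 13 − 5 + 15 = 61, so its missing entry is 91 − 61 = 30.
Row 1: 3 + 3 + 12 + 30 + 47 = 95, so its missing entry is 91 − 95 = -4.
Column 5: -4 + 25 + 13 + 32 − 10 = 56, so its missing entry is 91 − 56 = 35.
Row 3: 15 + 30 − 4 + 25 + 35 = 101, so its missing entry is 91 − 101 = -10.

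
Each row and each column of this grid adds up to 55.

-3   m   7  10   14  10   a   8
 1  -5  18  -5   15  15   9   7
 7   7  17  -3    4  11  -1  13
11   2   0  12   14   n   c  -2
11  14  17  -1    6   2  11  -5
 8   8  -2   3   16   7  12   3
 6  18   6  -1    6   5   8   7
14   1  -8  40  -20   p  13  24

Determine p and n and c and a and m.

Column 2 has -5 + 7 + 2 + 14 + 8 + 18 + 1 = 45; the blank must be 55 − 45 = 10.
Row 1 has -3 + 10 + 7 + 10 + 14 + 10 + 8 = 56; the blank must be 55 − 56 = -1.
Column 7 has -1 + 9 − 1 + 11 + 12 + 8 + 13 = 51; the blank must be 55 − 51 = 4.
Row 8 has 14 + 1 − 8 + 40 − 20 + 13 + 24 = 64; the blank must be 55 − 64 = -9.
Row 4 has 11 + 2 + 0 + 12 + 14 + 4 − 2 = 41; the blank must be 55 − 41 = 14.

p = -9, n = 14, c = 4, a = -1, m = 10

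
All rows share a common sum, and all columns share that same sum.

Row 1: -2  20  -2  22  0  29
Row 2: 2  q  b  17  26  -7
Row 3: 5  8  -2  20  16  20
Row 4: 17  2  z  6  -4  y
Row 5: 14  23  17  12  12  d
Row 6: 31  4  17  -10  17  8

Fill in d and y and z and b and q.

d = -11, y = 28, z = 18, b = 19, q = 10

Rows 1 and 3 both sum to 67, so that's the common total.
The known cells in column 2 total 57, leaving 67 − 57 = 10 for the blank.
The known cells in row 2 total 48, leaving 67 − 48 = 19 for the blank.
The known cells in row 5 total 78, leaving 67 − 78 = -11 for the blank.
The known cells in column 3 total 49, leaving 67 − 49 = 18 for the blank.
The known cells in row 4 total 39, leaving 67 − 39 = 28 for the blank.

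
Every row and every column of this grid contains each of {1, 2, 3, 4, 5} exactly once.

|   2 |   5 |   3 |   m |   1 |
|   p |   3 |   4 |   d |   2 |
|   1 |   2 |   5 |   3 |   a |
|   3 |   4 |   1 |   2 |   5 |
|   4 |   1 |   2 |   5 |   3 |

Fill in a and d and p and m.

a = 4, d = 1, p = 5, m = 4

For row 2, column 1: column 1 already has {1, 2, 3, 4}; that leaves 5.
Cell (3,5): row 3 already has {1, 2, 3, 5} → 4.
For row 1, column 4: row 1 already has {1, 2, 3, 5}; that leaves 4.
At (row 2, col 4): row 2 already has {2, 3, 4, 5}, so the value is 1.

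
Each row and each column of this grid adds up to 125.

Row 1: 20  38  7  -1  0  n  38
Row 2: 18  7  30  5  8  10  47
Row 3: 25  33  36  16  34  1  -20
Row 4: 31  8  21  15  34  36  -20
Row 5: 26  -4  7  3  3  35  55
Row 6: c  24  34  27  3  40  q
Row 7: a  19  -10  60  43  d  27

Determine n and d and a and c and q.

Column 7 has 38 + 47 − 20 − 20 + 55 + 27 = 127; the blank must be 125 − 127 = -2.
Row 6 has 24 + 34 + 27 + 3 + 40 − 2 = 126; the blank must be 125 − 126 = -1.
Row 1 has 20 + 38 + 7 − 1 + 0 + 38 = 102; the blank must be 125 − 102 = 23.
Column 6 has 23 + 10 + 1 + 36 + 35 + 40 = 145; the blank must be 125 − 145 = -20.
Row 7 has 19 − 10 + 60 + 43 − 20 + 27 = 119; the blank must be 125 − 119 = 6.

n = 23, d = -20, a = 6, c = -1, q = -2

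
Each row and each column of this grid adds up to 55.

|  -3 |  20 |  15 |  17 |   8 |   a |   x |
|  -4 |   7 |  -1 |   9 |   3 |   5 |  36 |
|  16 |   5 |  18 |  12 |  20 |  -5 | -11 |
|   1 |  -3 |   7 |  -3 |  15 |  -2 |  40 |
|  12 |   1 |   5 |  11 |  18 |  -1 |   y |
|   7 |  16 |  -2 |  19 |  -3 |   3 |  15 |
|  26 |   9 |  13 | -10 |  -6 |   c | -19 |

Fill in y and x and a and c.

The known cells in row 5 total 46, leaving 55 − 46 = 9 for the blank.
The known cells in row 7 total 13, leaving 55 − 13 = 42 for the blank.
The known cells in column 6 total 42, leaving 55 − 42 = 13 for the blank.
The known cells in row 1 total 70, leaving 55 − 70 = -15 for the blank.

y = 9, x = -15, a = 13, c = 42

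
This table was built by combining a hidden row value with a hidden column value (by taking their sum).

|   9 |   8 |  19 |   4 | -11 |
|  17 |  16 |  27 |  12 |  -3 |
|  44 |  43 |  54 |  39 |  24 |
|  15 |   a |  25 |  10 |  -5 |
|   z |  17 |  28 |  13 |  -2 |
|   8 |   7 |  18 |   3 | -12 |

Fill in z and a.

The difference between any two rows is the same in every column — this is an addition table with the headers hidden.
Row 5 minus row 1 is 13 − 4 = 9, so its entry in column 1 is 9 + 9 = 18.
Row 4 minus row 1 is 10 − 4 = 6, so its entry in column 2 is 8 + 6 = 14.

z = 18, a = 14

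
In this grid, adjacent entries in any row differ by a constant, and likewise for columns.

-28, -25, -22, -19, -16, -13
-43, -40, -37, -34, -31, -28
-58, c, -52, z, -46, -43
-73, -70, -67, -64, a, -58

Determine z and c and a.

Along each row the entries change by 3 per step; down each column they change by -15.
Row 3: from -58 at column 1, stepping by 3 to column 4 gives -49.
Row 3: from -58 at column 1, stepping by 3 to column 2 gives -55.
Row 4: from -73 at column 1, stepping by 3 to column 5 gives -61.

z = -49, c = -55, a = -61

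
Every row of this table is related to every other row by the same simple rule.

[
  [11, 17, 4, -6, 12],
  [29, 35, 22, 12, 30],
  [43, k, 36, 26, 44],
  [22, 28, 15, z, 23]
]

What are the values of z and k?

The difference between any two rows is the same in every column — this is an addition table with the headers hidden.
Row 4 minus row 1 is 15 − 4 = 11, so its entry in column 4 is -6 + 11 = 5.
Row 3 minus row 1 is 36 − 4 = 32, so its entry in column 2 is 17 + 32 = 49.

z = 5, k = 49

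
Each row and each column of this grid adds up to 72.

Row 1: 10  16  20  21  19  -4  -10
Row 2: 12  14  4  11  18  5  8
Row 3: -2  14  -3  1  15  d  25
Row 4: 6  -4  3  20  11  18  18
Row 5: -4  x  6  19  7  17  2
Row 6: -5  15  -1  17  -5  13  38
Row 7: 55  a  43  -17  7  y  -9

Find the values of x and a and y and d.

x = 25, a = -8, y = 1, d = 22

Row 3 has -2 + 14 − 3 + 1 + 15 + 25 = 50; the blank must be 72 − 50 = 22.
Row 5 has -4 + 6 + 19 + 7 + 17 + 2 = 47; the blank must be 72 − 47 = 25.
Column 2 has 16 + 14 + 14 − 4 + 25 + 15 = 80; the blank must be 72 − 80 = -8.
Row 7 has 55 − 8 + 43 − 17 + 7 − 9 = 71; the blank must be 72 − 71 = 1.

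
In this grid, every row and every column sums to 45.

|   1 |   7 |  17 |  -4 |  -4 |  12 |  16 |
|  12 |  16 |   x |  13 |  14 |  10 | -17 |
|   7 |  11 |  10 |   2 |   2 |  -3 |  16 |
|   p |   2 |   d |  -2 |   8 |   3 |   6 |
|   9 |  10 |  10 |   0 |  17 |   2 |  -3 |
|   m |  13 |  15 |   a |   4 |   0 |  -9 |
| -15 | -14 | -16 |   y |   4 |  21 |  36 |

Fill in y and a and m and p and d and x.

Row 2 has 12 + 16 + 13 + 14 + 10 − 17 = 48; the blank must be 45 − 48 = -3.
Column 3 has 17 − 3 + 10 + 10 + 15 − 16 = 33; the blank must be 45 − 33 = 12.
Row 4 has 2 + 12 − 2 + 8 + 3 + 6 = 29; the blank must be 45 − 29 = 16.
Column 1 has 1 + 12 + 7 + 16 + 9 − 15 = 30; the blank must be 45 − 30 = 15.
Row 6 has 15 + 13 + 15 + 4 + 0 − 9 = 38; the blank must be 45 − 38 = 7.
Row 7 has -15 − 14 − 16 + 4 + 21 + 36 = 16; the blank must be 45 − 16 = 29.

y = 29, a = 7, m = 15, p = 16, d = 12, x = -3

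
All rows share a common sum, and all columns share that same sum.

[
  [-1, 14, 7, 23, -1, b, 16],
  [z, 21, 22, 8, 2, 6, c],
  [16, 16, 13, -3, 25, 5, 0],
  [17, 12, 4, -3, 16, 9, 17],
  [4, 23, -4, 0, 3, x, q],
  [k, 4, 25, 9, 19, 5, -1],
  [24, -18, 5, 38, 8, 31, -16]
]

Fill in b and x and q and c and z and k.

b = 14, x = 2, q = 44, c = 12, z = 1, k = 11

Rows 3 and 4 both sum to 72, so that's the common total.
The known cells in row 6 total 61, leaving 72 − 61 = 11 for the blank.
The known cells in row 1 total 58, leaving 72 − 58 = 14 for the blank.
The known cells in column 6 total 70, leaving 72 − 70 = 2 for the blank.
The known cells in row 5 total 28, leaving 72 − 28 = 44 for the blank.
The known cells in column 1 total 71, leaving 72 − 71 = 1 for the blank.
The known cells in row 2 total 60, leaving 72 − 60 = 12 for the blank.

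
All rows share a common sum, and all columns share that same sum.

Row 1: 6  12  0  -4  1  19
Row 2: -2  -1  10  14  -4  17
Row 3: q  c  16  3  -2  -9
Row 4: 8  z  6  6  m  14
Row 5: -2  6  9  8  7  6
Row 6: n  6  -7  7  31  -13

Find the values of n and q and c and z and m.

Rows 1 and 2 both sum to 34, so that's the common total.
Column 5 has 1 − 4 − 2 + 7 + 31 = 33; the blank must be 34 − 33 = 1.
Row 4 has 8 + 6 + 6 + 1 + 14 = 35; the blank must be 34 − 35 = -1.
Column 2 has 12 − 1 − 1 + 6 + 6 = 22; the blank must be 34 − 22 = 12.
Row 3 has 12 + 16 + 3 − 2 − 9 = 20; the blank must be 34 − 20 = 14.
Row 6 has 6 − 7 + 7 + 31 − 13 = 24; the blank must be 34 − 24 = 10.

n = 10, q = 14, c = 12, z = -1, m = 1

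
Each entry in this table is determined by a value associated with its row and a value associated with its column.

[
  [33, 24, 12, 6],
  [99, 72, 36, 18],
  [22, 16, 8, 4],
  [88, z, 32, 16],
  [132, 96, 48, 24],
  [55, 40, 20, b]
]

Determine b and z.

b = 10, z = 64

Each row is a constant multiple of every other row — this is a multiplication table with the headers hidden.
Row 6 is 55/33 = 5/3 times row 1, so its entry in column 4 is 6 × 5/3 = 10.
Row 4 is 88/33 = 8/3 times row 1, so its entry in column 2 is 24 × 8/3 = 64.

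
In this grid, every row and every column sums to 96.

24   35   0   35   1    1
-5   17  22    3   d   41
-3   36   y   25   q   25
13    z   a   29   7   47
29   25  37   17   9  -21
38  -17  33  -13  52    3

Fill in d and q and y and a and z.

Column 2: 35 + 17 + 36 + 25 − 17 = 96, so its missing entry is 96 − 96 = 0.
Row 2: -5 + 17 + 22 + 3 + 41 = 78, so its missing entry is 96 − 78 = 18.
Column 5: 1 + 18 + 7 + 9 + 52 = 87, so its missing entry is 96 − 87 = 9.
Row 3: -3 + 36 + 25 + 9 + 25 = 92, so its missing entry is 96 − 92 = 4.
Row 4: 13 + 0 + 29 + 7 + 47 = 96, so its missing entry is 96 − 96 = 0.

d = 18, q = 9, y = 4, a = 0, z = 0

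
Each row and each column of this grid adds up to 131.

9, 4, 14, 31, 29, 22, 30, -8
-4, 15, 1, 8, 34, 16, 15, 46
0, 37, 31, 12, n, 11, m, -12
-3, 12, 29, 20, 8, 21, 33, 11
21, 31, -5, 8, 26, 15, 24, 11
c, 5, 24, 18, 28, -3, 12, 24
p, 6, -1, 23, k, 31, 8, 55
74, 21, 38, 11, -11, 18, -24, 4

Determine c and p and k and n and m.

Row 6 has 5 + 24 + 18 + 28 − 3 + 12 + 24 = 108; the blank must be 131 − 108 = 23.
Column 7 has 30 + 15 + 33 + 24 + 12 + 8 − 24 = 98; the blank must be 131 − 98 = 33.
Row 3 has 0 + 37 + 31 + 12 + 11 + 33 − 12 = 112; the blank must be 131 − 112 = 19.
Column 5 has 29 + 34 + 19 + 8 + 26 + 28 − 11 = 133; the blank must be 131 − 133 = -2.
Row 7 has 6 − 1 + 23 − 2 + 31 + 8 + 55 = 120; the blank must be 131 − 120 = 11.

c = 23, p = 11, k = -2, n = 19, m = 33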